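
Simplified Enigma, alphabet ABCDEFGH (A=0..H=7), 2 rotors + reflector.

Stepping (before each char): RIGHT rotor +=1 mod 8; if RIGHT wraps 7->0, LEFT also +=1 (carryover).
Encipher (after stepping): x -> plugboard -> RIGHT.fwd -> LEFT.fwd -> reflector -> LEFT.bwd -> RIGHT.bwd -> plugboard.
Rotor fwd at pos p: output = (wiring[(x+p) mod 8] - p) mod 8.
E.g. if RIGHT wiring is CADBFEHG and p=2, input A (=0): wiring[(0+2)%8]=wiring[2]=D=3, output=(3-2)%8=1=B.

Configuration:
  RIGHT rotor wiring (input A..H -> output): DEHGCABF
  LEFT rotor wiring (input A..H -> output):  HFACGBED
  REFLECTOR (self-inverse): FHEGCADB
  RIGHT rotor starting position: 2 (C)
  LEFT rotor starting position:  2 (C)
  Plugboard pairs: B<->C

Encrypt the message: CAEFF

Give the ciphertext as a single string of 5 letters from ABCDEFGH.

Answer: FDBCB

Derivation:
Char 1 ('C'): step: R->3, L=2; C->plug->B->R->H->L->D->refl->G->L'->A->R'->F->plug->F
Char 2 ('A'): step: R->4, L=2; A->plug->A->R->G->L->F->refl->A->L'->B->R'->D->plug->D
Char 3 ('E'): step: R->5, L=2; E->plug->E->R->H->L->D->refl->G->L'->A->R'->C->plug->B
Char 4 ('F'): step: R->6, L=2; F->plug->F->R->A->L->G->refl->D->L'->H->R'->B->plug->C
Char 5 ('F'): step: R->7, L=2; F->plug->F->R->D->L->H->refl->B->L'->F->R'->C->plug->B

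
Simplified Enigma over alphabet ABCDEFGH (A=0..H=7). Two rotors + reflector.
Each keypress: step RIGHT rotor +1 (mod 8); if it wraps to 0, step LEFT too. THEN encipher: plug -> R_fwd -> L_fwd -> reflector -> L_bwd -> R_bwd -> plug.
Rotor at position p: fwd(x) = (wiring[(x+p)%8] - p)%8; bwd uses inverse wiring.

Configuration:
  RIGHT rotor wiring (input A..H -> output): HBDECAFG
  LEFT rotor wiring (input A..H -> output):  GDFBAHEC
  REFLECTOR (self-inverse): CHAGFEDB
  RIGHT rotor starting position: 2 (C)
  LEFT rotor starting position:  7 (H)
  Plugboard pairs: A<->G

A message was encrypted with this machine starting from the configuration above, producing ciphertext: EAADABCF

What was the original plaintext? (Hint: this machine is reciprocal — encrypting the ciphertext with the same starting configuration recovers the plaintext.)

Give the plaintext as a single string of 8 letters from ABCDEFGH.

Char 1 ('E'): step: R->3, L=7; E->plug->E->R->D->L->G->refl->D->L'->A->R'->H->plug->H
Char 2 ('A'): step: R->4, L=7; A->plug->G->R->H->L->F->refl->E->L'->C->R'->D->plug->D
Char 3 ('A'): step: R->5, L=7; A->plug->G->R->H->L->F->refl->E->L'->C->R'->D->plug->D
Char 4 ('D'): step: R->6, L=7; D->plug->D->R->D->L->G->refl->D->L'->A->R'->B->plug->B
Char 5 ('A'): step: R->7, L=7; A->plug->G->R->B->L->H->refl->B->L'->F->R'->E->plug->E
Char 6 ('B'): step: R->0, L->0 (L advanced); B->plug->B->R->B->L->D->refl->G->L'->A->R'->F->plug->F
Char 7 ('C'): step: R->1, L=0; C->plug->C->R->D->L->B->refl->H->L'->F->R'->G->plug->A
Char 8 ('F'): step: R->2, L=0; F->plug->F->R->E->L->A->refl->C->L'->H->R'->H->plug->H

Answer: HDDBEFAH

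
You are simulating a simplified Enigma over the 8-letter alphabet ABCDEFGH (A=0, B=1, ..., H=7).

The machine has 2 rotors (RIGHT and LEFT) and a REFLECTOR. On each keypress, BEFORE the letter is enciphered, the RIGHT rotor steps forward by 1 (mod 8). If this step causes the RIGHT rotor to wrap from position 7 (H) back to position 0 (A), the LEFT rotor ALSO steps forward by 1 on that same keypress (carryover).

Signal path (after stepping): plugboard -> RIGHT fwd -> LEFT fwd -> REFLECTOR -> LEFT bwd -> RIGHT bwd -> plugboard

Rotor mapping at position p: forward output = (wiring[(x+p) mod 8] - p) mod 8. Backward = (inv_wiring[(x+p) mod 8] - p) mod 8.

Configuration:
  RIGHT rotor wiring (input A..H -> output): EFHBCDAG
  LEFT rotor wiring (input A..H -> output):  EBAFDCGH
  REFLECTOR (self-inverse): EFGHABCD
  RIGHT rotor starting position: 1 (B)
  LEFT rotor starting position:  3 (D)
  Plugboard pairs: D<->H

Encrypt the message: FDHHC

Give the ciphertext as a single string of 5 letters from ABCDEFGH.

Answer: HFGDB

Derivation:
Char 1 ('F'): step: R->2, L=3; F->plug->F->R->E->L->E->refl->A->L'->B->R'->D->plug->H
Char 2 ('D'): step: R->3, L=3; D->plug->H->R->E->L->E->refl->A->L'->B->R'->F->plug->F
Char 3 ('H'): step: R->4, L=3; H->plug->D->R->C->L->H->refl->D->L'->D->R'->G->plug->G
Char 4 ('H'): step: R->5, L=3; H->plug->D->R->H->L->F->refl->B->L'->F->R'->H->plug->D
Char 5 ('C'): step: R->6, L=3; C->plug->C->R->G->L->G->refl->C->L'->A->R'->B->plug->B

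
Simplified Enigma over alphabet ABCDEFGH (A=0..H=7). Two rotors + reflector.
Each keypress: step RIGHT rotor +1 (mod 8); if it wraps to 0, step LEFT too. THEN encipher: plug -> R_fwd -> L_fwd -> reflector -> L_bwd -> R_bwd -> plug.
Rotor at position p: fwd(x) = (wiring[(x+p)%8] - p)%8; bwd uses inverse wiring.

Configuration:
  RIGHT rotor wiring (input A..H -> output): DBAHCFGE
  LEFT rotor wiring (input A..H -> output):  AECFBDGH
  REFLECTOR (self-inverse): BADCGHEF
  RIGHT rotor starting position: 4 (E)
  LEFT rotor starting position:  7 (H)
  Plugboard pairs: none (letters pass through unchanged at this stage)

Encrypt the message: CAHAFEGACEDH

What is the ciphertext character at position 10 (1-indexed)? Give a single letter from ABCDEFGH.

Char 1 ('C'): step: R->5, L=7; C->plug->C->R->H->L->H->refl->F->L'->C->R'->G->plug->G
Char 2 ('A'): step: R->6, L=7; A->plug->A->R->A->L->A->refl->B->L'->B->R'->F->plug->F
Char 3 ('H'): step: R->7, L=7; H->plug->H->R->H->L->H->refl->F->L'->C->R'->C->plug->C
Char 4 ('A'): step: R->0, L->0 (L advanced); A->plug->A->R->D->L->F->refl->H->L'->H->R'->D->plug->D
Char 5 ('F'): step: R->1, L=0; F->plug->F->R->F->L->D->refl->C->L'->C->R'->H->plug->H
Char 6 ('E'): step: R->2, L=0; E->plug->E->R->E->L->B->refl->A->L'->A->R'->C->plug->C
Char 7 ('G'): step: R->3, L=0; G->plug->G->R->G->L->G->refl->E->L'->B->R'->E->plug->E
Char 8 ('A'): step: R->4, L=0; A->plug->A->R->G->L->G->refl->E->L'->B->R'->B->plug->B
Char 9 ('C'): step: R->5, L=0; C->plug->C->R->H->L->H->refl->F->L'->D->R'->F->plug->F
Char 10 ('E'): step: R->6, L=0; E->plug->E->R->C->L->C->refl->D->L'->F->R'->C->plug->C

C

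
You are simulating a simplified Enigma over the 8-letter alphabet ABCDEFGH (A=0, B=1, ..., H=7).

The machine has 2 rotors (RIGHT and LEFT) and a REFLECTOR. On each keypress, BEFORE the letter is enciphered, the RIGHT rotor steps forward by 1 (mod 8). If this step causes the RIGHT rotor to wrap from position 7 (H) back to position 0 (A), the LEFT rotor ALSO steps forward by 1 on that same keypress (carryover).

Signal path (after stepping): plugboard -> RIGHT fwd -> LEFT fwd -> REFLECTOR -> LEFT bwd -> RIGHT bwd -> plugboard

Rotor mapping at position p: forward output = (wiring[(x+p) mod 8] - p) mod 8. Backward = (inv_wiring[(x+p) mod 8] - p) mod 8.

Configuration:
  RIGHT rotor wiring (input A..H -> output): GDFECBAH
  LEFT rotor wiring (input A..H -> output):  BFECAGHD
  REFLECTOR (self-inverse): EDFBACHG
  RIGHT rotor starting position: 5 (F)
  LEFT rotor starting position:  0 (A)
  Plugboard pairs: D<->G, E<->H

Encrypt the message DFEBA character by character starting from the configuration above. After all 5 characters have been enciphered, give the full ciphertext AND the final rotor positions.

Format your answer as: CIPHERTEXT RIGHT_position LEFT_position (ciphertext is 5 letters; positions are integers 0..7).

Answer: AEDDF 2 1

Derivation:
Char 1 ('D'): step: R->6, L=0; D->plug->G->R->E->L->A->refl->E->L'->C->R'->A->plug->A
Char 2 ('F'): step: R->7, L=0; F->plug->F->R->D->L->C->refl->F->L'->B->R'->H->plug->E
Char 3 ('E'): step: R->0, L->1 (L advanced); E->plug->H->R->H->L->A->refl->E->L'->A->R'->G->plug->D
Char 4 ('B'): step: R->1, L=1; B->plug->B->R->E->L->F->refl->C->L'->G->R'->G->plug->D
Char 5 ('A'): step: R->2, L=1; A->plug->A->R->D->L->H->refl->G->L'->F->R'->F->plug->F
Final: ciphertext=AEDDF, RIGHT=2, LEFT=1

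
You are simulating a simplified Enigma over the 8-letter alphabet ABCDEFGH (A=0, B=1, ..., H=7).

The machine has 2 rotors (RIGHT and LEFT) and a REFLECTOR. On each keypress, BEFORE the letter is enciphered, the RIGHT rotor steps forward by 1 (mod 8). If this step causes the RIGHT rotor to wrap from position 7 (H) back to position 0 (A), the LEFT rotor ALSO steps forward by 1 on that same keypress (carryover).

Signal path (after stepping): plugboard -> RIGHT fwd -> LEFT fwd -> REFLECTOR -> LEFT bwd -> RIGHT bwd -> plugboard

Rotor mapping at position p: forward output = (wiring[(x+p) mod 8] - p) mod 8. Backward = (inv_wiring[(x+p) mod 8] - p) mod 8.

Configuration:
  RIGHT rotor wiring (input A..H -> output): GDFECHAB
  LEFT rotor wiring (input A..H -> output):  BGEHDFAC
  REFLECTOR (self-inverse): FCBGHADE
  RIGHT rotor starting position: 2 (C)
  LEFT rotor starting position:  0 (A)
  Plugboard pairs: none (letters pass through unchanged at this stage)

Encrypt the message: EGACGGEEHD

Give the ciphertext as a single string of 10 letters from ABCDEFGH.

Answer: DCBEBFCAAC

Derivation:
Char 1 ('E'): step: R->3, L=0; E->plug->E->R->G->L->A->refl->F->L'->F->R'->D->plug->D
Char 2 ('G'): step: R->4, L=0; G->plug->G->R->B->L->G->refl->D->L'->E->R'->C->plug->C
Char 3 ('A'): step: R->5, L=0; A->plug->A->R->C->L->E->refl->H->L'->D->R'->B->plug->B
Char 4 ('C'): step: R->6, L=0; C->plug->C->R->A->L->B->refl->C->L'->H->R'->E->plug->E
Char 5 ('G'): step: R->7, L=0; G->plug->G->R->A->L->B->refl->C->L'->H->R'->B->plug->B
Char 6 ('G'): step: R->0, L->1 (L advanced); G->plug->G->R->A->L->F->refl->A->L'->H->R'->F->plug->F
Char 7 ('E'): step: R->1, L=1; E->plug->E->R->G->L->B->refl->C->L'->D->R'->C->plug->C
Char 8 ('E'): step: R->2, L=1; E->plug->E->R->G->L->B->refl->C->L'->D->R'->A->plug->A
Char 9 ('H'): step: R->3, L=1; H->plug->H->R->C->L->G->refl->D->L'->B->R'->A->plug->A
Char 10 ('D'): step: R->4, L=1; D->plug->D->R->F->L->H->refl->E->L'->E->R'->C->plug->C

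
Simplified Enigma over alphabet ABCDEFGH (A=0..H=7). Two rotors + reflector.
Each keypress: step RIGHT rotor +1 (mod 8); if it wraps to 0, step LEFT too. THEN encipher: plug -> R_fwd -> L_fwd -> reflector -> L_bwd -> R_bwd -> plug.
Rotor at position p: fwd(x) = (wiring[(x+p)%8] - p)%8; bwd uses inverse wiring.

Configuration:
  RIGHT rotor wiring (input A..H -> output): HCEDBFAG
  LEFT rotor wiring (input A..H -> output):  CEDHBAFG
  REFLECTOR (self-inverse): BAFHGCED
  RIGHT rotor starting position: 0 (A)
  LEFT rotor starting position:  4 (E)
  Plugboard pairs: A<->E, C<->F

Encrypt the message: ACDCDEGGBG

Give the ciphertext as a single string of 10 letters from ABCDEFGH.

Answer: EBFHACEFHF

Derivation:
Char 1 ('A'): step: R->1, L=4; A->plug->E->R->E->L->G->refl->E->L'->B->R'->A->plug->E
Char 2 ('C'): step: R->2, L=4; C->plug->F->R->E->L->G->refl->E->L'->B->R'->B->plug->B
Char 3 ('D'): step: R->3, L=4; D->plug->D->R->F->L->A->refl->B->L'->C->R'->C->plug->F
Char 4 ('C'): step: R->4, L=4; C->plug->F->R->G->L->H->refl->D->L'->H->R'->H->plug->H
Char 5 ('D'): step: R->5, L=4; D->plug->D->R->C->L->B->refl->A->L'->F->R'->E->plug->A
Char 6 ('E'): step: R->6, L=4; E->plug->A->R->C->L->B->refl->A->L'->F->R'->F->plug->C
Char 7 ('G'): step: R->7, L=4; G->plug->G->R->G->L->H->refl->D->L'->H->R'->A->plug->E
Char 8 ('G'): step: R->0, L->5 (L advanced); G->plug->G->R->A->L->D->refl->H->L'->E->R'->C->plug->F
Char 9 ('B'): step: R->1, L=5; B->plug->B->R->D->L->F->refl->C->L'->G->R'->H->plug->H
Char 10 ('G'): step: R->2, L=5; G->plug->G->R->F->L->G->refl->E->L'->H->R'->C->plug->F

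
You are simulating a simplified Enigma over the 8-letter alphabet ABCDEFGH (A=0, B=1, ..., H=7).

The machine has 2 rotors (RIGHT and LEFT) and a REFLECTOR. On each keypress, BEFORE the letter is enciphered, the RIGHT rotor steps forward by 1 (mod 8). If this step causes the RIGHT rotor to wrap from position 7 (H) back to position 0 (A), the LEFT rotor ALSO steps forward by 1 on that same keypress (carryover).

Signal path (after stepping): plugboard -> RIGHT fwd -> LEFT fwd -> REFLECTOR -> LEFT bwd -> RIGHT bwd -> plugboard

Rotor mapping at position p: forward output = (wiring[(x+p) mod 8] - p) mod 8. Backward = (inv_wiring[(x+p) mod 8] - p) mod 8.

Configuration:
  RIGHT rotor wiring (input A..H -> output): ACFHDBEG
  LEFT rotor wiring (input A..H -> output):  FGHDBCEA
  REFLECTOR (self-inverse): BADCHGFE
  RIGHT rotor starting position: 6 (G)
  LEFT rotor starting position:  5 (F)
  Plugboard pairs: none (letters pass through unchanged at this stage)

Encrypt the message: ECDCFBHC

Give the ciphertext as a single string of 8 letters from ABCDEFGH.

Answer: DAHGBCCE

Derivation:
Char 1 ('E'): step: R->7, L=5; E->plug->E->R->A->L->F->refl->G->L'->G->R'->D->plug->D
Char 2 ('C'): step: R->0, L->6 (L advanced); C->plug->C->R->F->L->F->refl->G->L'->A->R'->A->plug->A
Char 3 ('D'): step: R->1, L=6; D->plug->D->R->C->L->H->refl->E->L'->H->R'->H->plug->H
Char 4 ('C'): step: R->2, L=6; C->plug->C->R->B->L->C->refl->D->L'->G->R'->G->plug->G
Char 5 ('F'): step: R->3, L=6; F->plug->F->R->F->L->F->refl->G->L'->A->R'->B->plug->B
Char 6 ('B'): step: R->4, L=6; B->plug->B->R->F->L->F->refl->G->L'->A->R'->C->plug->C
Char 7 ('H'): step: R->5, L=6; H->plug->H->R->G->L->D->refl->C->L'->B->R'->C->plug->C
Char 8 ('C'): step: R->6, L=6; C->plug->C->R->C->L->H->refl->E->L'->H->R'->E->plug->E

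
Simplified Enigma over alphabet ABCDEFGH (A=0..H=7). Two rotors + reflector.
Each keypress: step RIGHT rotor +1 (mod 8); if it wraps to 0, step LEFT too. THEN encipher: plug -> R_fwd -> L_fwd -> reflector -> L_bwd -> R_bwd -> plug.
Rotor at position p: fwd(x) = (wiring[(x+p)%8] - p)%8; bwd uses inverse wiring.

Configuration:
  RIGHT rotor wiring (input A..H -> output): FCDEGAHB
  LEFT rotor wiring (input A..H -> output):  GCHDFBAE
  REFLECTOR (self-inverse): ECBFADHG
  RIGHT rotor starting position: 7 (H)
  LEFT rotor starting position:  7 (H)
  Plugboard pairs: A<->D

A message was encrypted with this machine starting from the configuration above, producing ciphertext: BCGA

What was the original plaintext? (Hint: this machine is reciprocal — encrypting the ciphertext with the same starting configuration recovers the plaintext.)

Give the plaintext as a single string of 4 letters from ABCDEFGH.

Answer: FHCB

Derivation:
Char 1 ('B'): step: R->0, L->0 (L advanced); B->plug->B->R->C->L->H->refl->G->L'->A->R'->F->plug->F
Char 2 ('C'): step: R->1, L=0; C->plug->C->R->D->L->D->refl->F->L'->E->R'->H->plug->H
Char 3 ('G'): step: R->2, L=0; G->plug->G->R->D->L->D->refl->F->L'->E->R'->C->plug->C
Char 4 ('A'): step: R->3, L=0; A->plug->D->R->E->L->F->refl->D->L'->D->R'->B->plug->B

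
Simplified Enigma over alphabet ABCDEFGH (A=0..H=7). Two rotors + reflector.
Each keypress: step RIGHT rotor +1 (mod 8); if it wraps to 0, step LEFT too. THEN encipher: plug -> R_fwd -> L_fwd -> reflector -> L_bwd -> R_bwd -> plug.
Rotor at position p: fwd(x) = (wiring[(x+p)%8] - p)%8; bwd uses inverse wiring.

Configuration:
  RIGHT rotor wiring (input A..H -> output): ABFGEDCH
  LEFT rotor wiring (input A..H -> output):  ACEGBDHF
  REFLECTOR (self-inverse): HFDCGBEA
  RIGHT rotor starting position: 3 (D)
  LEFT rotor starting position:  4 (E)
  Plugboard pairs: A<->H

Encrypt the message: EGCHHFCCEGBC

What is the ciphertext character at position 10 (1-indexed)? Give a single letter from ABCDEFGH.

Char 1 ('E'): step: R->4, L=4; E->plug->E->R->E->L->E->refl->G->L'->F->R'->F->plug->F
Char 2 ('G'): step: R->5, L=4; G->plug->G->R->B->L->H->refl->A->L'->G->R'->A->plug->H
Char 3 ('C'): step: R->6, L=4; C->plug->C->R->C->L->D->refl->C->L'->H->R'->E->plug->E
Char 4 ('H'): step: R->7, L=4; H->plug->A->R->A->L->F->refl->B->L'->D->R'->H->plug->A
Char 5 ('H'): step: R->0, L->5 (L advanced); H->plug->A->R->A->L->G->refl->E->L'->H->R'->H->plug->A
Char 6 ('F'): step: R->1, L=5; F->plug->F->R->B->L->C->refl->D->L'->D->R'->D->plug->D
Char 7 ('C'): step: R->2, L=5; C->plug->C->R->C->L->A->refl->H->L'->F->R'->F->plug->F
Char 8 ('C'): step: R->3, L=5; C->plug->C->R->A->L->G->refl->E->L'->H->R'->D->plug->D
Char 9 ('E'): step: R->4, L=5; E->plug->E->R->E->L->F->refl->B->L'->G->R'->C->plug->C
Char 10 ('G'): step: R->5, L=5; G->plug->G->R->B->L->C->refl->D->L'->D->R'->D->plug->D

D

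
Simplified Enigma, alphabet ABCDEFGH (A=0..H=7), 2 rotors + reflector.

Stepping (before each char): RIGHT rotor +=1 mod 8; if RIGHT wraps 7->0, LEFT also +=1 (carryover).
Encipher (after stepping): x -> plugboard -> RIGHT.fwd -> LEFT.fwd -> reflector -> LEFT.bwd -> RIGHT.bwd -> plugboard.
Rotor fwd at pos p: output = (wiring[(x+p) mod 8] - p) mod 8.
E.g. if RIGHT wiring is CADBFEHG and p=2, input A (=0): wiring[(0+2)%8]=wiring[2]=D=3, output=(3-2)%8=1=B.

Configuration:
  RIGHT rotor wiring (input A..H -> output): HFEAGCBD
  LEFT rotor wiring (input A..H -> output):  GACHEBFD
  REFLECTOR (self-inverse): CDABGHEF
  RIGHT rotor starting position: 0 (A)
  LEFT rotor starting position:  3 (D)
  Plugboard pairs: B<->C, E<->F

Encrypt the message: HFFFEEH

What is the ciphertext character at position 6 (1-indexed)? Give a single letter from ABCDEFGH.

Char 1 ('H'): step: R->1, L=3; H->plug->H->R->G->L->F->refl->H->L'->H->R'->C->plug->B
Char 2 ('F'): step: R->2, L=3; F->plug->E->R->H->L->H->refl->F->L'->G->R'->B->plug->C
Char 3 ('F'): step: R->3, L=3; F->plug->E->R->A->L->E->refl->G->L'->C->R'->G->plug->G
Char 4 ('F'): step: R->4, L=3; F->plug->E->R->D->L->C->refl->A->L'->E->R'->H->plug->H
Char 5 ('E'): step: R->5, L=3; E->plug->F->R->H->L->H->refl->F->L'->G->R'->C->plug->B
Char 6 ('E'): step: R->6, L=3; E->plug->F->R->C->L->G->refl->E->L'->A->R'->G->plug->G

G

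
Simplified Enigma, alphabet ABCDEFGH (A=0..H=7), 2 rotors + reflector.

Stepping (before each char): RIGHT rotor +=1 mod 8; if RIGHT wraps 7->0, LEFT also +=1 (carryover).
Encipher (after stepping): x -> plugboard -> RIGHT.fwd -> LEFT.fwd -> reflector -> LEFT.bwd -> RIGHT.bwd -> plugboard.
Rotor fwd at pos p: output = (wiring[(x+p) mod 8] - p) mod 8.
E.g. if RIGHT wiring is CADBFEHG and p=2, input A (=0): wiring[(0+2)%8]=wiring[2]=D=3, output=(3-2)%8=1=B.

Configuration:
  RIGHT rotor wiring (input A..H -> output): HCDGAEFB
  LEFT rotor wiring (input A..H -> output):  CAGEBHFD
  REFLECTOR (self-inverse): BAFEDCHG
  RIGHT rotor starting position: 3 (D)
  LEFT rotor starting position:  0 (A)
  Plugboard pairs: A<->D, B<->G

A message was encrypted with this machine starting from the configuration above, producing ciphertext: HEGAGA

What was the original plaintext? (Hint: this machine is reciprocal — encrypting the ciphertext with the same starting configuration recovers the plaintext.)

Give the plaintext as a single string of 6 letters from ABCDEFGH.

Answer: AADFBE

Derivation:
Char 1 ('H'): step: R->4, L=0; H->plug->H->R->C->L->G->refl->H->L'->F->R'->D->plug->A
Char 2 ('E'): step: R->5, L=0; E->plug->E->R->F->L->H->refl->G->L'->C->R'->D->plug->A
Char 3 ('G'): step: R->6, L=0; G->plug->B->R->D->L->E->refl->D->L'->H->R'->A->plug->D
Char 4 ('A'): step: R->7, L=0; A->plug->D->R->E->L->B->refl->A->L'->B->R'->F->plug->F
Char 5 ('G'): step: R->0, L->1 (L advanced); G->plug->B->R->C->L->D->refl->E->L'->F->R'->G->plug->B
Char 6 ('A'): step: R->1, L=1; A->plug->D->R->H->L->B->refl->A->L'->D->R'->E->plug->E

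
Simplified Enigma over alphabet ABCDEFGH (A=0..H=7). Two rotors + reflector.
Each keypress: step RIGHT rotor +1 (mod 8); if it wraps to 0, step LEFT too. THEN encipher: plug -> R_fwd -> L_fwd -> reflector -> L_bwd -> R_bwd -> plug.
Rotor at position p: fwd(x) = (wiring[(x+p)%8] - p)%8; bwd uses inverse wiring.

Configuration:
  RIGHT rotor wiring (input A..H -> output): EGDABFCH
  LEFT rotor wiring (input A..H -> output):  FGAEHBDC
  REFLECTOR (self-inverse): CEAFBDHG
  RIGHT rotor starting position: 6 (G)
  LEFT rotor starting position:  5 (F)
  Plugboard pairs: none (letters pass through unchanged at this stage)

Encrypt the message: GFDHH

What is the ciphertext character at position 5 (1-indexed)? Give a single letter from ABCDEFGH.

Char 1 ('G'): step: R->7, L=5; G->plug->G->R->G->L->H->refl->G->L'->B->R'->E->plug->E
Char 2 ('F'): step: R->0, L->6 (L advanced); F->plug->F->R->F->L->G->refl->H->L'->C->R'->G->plug->G
Char 3 ('D'): step: R->1, L=6; D->plug->D->R->A->L->F->refl->D->L'->H->R'->C->plug->C
Char 4 ('H'): step: R->2, L=6; H->plug->H->R->E->L->C->refl->A->L'->D->R'->D->plug->D
Char 5 ('H'): step: R->3, L=6; H->plug->H->R->A->L->F->refl->D->L'->H->R'->D->plug->D

D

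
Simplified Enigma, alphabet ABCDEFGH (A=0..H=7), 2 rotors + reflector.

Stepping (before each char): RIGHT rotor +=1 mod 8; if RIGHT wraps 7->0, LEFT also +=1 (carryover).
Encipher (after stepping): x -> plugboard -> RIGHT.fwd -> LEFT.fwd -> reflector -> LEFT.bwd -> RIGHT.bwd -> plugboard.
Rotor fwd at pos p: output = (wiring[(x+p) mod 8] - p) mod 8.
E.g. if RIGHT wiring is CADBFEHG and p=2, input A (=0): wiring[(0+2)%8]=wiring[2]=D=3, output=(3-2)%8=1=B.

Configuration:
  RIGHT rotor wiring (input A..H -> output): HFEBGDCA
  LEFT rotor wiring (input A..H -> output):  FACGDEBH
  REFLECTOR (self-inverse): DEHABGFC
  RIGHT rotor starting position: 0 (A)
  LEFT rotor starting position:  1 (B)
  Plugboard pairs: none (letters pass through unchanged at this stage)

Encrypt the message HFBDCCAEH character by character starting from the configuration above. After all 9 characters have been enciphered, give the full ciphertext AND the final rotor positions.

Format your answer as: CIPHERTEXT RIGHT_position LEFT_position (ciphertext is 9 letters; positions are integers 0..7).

Answer: EACHEDFHC 1 2

Derivation:
Char 1 ('H'): step: R->1, L=1; H->plug->H->R->G->L->G->refl->F->L'->C->R'->E->plug->E
Char 2 ('F'): step: R->2, L=1; F->plug->F->R->G->L->G->refl->F->L'->C->R'->A->plug->A
Char 3 ('B'): step: R->3, L=1; B->plug->B->R->D->L->C->refl->H->L'->A->R'->C->plug->C
Char 4 ('D'): step: R->4, L=1; D->plug->D->R->E->L->D->refl->A->L'->F->R'->H->plug->H
Char 5 ('C'): step: R->5, L=1; C->plug->C->R->D->L->C->refl->H->L'->A->R'->E->plug->E
Char 6 ('C'): step: R->6, L=1; C->plug->C->R->B->L->B->refl->E->L'->H->R'->D->plug->D
Char 7 ('A'): step: R->7, L=1; A->plug->A->R->B->L->B->refl->E->L'->H->R'->F->plug->F
Char 8 ('E'): step: R->0, L->2 (L advanced); E->plug->E->R->G->L->D->refl->A->L'->A->R'->H->plug->H
Char 9 ('H'): step: R->1, L=2; H->plug->H->R->G->L->D->refl->A->L'->A->R'->C->plug->C
Final: ciphertext=EACHEDFHC, RIGHT=1, LEFT=2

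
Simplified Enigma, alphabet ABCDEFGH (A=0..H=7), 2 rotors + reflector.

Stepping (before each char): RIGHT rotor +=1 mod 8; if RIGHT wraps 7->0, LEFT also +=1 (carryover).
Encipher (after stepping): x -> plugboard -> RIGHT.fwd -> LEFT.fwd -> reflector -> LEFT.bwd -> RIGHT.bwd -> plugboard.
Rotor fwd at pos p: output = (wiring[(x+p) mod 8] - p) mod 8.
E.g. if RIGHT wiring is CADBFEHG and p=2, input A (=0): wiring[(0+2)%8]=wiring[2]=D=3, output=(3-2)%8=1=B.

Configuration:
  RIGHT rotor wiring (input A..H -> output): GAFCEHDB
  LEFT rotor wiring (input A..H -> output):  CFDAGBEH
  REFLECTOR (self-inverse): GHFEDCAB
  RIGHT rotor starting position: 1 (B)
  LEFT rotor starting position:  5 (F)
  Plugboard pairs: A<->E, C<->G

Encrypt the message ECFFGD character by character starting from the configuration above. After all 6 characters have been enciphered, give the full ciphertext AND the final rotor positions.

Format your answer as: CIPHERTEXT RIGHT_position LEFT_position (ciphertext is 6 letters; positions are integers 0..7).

Char 1 ('E'): step: R->2, L=5; E->plug->A->R->D->L->F->refl->C->L'->C->R'->C->plug->G
Char 2 ('C'): step: R->3, L=5; C->plug->G->R->F->L->G->refl->A->L'->E->R'->C->plug->G
Char 3 ('F'): step: R->4, L=5; F->plug->F->R->E->L->A->refl->G->L'->F->R'->D->plug->D
Char 4 ('F'): step: R->5, L=5; F->plug->F->R->A->L->E->refl->D->L'->G->R'->B->plug->B
Char 5 ('G'): step: R->6, L=5; G->plug->C->R->A->L->E->refl->D->L'->G->R'->G->plug->C
Char 6 ('D'): step: R->7, L=5; D->plug->D->R->G->L->D->refl->E->L'->A->R'->G->plug->C
Final: ciphertext=GGDBCC, RIGHT=7, LEFT=5

Answer: GGDBCC 7 5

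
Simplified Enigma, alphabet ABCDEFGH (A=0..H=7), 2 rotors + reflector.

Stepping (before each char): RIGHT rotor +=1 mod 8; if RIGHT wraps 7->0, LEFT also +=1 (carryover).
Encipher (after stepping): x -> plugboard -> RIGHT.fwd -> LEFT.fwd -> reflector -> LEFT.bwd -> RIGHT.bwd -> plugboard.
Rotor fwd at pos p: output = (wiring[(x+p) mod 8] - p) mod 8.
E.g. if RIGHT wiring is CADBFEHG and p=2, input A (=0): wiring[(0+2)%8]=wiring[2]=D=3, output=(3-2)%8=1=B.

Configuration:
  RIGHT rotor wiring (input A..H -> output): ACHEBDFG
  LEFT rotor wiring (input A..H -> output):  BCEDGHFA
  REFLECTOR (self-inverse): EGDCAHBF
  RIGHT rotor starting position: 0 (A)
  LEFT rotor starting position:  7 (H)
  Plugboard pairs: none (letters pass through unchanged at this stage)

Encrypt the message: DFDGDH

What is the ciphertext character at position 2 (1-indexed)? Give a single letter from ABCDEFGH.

Char 1 ('D'): step: R->1, L=7; D->plug->D->R->A->L->B->refl->G->L'->H->R'->H->plug->H
Char 2 ('F'): step: R->2, L=7; F->plug->F->R->E->L->E->refl->A->L'->G->R'->G->plug->G

G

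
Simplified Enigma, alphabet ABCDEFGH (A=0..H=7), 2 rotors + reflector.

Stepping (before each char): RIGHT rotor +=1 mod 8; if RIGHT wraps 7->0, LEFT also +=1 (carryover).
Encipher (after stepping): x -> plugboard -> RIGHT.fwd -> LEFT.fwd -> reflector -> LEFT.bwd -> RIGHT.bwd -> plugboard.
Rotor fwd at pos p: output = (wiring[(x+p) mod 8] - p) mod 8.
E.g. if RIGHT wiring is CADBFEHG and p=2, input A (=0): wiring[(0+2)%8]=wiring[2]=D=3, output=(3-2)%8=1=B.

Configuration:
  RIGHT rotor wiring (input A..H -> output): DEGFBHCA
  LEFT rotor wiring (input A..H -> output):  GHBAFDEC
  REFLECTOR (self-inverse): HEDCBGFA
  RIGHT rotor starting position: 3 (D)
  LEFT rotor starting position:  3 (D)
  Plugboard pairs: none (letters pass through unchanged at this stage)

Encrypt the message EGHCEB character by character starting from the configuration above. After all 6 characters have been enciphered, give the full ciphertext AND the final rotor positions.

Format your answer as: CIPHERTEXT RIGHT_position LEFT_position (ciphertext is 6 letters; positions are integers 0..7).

Answer: FECAGC 1 4

Derivation:
Char 1 ('E'): step: R->4, L=3; E->plug->E->R->H->L->G->refl->F->L'->A->R'->F->plug->F
Char 2 ('G'): step: R->5, L=3; G->plug->G->R->A->L->F->refl->G->L'->H->R'->E->plug->E
Char 3 ('H'): step: R->6, L=3; H->plug->H->R->B->L->C->refl->D->L'->F->R'->C->plug->C
Char 4 ('C'): step: R->7, L=3; C->plug->C->R->F->L->D->refl->C->L'->B->R'->A->plug->A
Char 5 ('E'): step: R->0, L->4 (L advanced); E->plug->E->R->B->L->H->refl->A->L'->C->R'->G->plug->G
Char 6 ('B'): step: R->1, L=4; B->plug->B->R->F->L->D->refl->C->L'->E->R'->C->plug->C
Final: ciphertext=FECAGC, RIGHT=1, LEFT=4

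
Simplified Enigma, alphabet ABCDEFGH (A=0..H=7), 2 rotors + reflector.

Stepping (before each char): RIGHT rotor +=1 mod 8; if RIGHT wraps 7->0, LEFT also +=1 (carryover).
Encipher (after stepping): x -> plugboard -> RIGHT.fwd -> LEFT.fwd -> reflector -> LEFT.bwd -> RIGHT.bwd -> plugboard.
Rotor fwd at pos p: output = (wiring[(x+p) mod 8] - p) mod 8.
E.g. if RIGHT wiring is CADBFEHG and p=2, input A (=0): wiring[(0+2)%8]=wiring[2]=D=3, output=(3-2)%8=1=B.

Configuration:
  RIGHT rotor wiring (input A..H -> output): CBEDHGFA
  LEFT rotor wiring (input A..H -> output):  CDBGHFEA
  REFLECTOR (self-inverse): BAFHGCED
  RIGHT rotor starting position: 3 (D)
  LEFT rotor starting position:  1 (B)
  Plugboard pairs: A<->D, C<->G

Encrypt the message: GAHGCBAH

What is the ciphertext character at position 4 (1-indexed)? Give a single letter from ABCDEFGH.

Char 1 ('G'): step: R->4, L=1; G->plug->C->R->B->L->A->refl->B->L'->H->R'->H->plug->H
Char 2 ('A'): step: R->5, L=1; A->plug->D->R->F->L->D->refl->H->L'->G->R'->G->plug->C
Char 3 ('H'): step: R->6, L=1; H->plug->H->R->A->L->C->refl->F->L'->C->R'->B->plug->B
Char 4 ('G'): step: R->7, L=1; G->plug->C->R->C->L->F->refl->C->L'->A->R'->F->plug->F

F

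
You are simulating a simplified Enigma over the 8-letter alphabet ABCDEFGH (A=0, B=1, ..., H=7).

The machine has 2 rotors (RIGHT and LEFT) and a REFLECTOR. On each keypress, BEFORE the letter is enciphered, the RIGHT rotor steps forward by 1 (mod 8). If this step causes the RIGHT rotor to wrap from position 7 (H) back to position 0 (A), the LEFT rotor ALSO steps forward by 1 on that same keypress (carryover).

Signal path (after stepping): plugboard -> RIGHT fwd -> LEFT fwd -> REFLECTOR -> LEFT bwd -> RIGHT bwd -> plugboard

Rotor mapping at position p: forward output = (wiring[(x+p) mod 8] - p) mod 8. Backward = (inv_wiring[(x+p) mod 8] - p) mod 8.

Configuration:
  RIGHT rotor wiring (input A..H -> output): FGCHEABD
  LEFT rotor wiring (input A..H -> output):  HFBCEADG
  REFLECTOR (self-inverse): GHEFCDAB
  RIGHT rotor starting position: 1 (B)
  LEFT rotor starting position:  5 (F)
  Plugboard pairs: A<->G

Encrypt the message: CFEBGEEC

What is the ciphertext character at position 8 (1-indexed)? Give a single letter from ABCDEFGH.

Char 1 ('C'): step: R->2, L=5; C->plug->C->R->C->L->B->refl->H->L'->H->R'->E->plug->E
Char 2 ('F'): step: R->3, L=5; F->plug->F->R->C->L->B->refl->H->L'->H->R'->H->plug->H
Char 3 ('E'): step: R->4, L=5; E->plug->E->R->B->L->G->refl->A->L'->E->R'->B->plug->B
Char 4 ('B'): step: R->5, L=5; B->plug->B->R->E->L->A->refl->G->L'->B->R'->E->plug->E
Char 5 ('G'): step: R->6, L=5; G->plug->A->R->D->L->C->refl->E->L'->F->R'->B->plug->B
Char 6 ('E'): step: R->7, L=5; E->plug->E->R->A->L->D->refl->F->L'->G->R'->B->plug->B
Char 7 ('E'): step: R->0, L->6 (L advanced); E->plug->E->R->E->L->D->refl->F->L'->A->R'->F->plug->F
Char 8 ('C'): step: R->1, L=6; C->plug->C->R->G->L->G->refl->A->L'->B->R'->B->plug->B

B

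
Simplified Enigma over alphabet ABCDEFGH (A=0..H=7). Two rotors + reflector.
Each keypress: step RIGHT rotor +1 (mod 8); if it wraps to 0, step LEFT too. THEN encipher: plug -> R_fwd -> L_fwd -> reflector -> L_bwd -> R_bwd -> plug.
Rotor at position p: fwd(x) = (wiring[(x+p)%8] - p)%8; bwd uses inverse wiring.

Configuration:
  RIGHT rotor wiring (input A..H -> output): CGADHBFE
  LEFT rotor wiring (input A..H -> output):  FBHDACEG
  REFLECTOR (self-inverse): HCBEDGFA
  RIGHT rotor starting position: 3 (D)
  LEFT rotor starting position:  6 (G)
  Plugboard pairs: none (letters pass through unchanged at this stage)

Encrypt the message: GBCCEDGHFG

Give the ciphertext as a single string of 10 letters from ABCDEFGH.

Char 1 ('G'): step: R->4, L=6; G->plug->G->R->E->L->B->refl->C->L'->G->R'->E->plug->E
Char 2 ('B'): step: R->5, L=6; B->plug->B->R->A->L->G->refl->F->L'->F->R'->D->plug->D
Char 3 ('C'): step: R->6, L=6; C->plug->C->R->E->L->B->refl->C->L'->G->R'->B->plug->B
Char 4 ('C'): step: R->7, L=6; C->plug->C->R->H->L->E->refl->D->L'->D->R'->B->plug->B
Char 5 ('E'): step: R->0, L->7 (L advanced); E->plug->E->R->H->L->F->refl->G->L'->B->R'->F->plug->F
Char 6 ('D'): step: R->1, L=7; D->plug->D->R->G->L->D->refl->E->L'->E->R'->F->plug->F
Char 7 ('G'): step: R->2, L=7; G->plug->G->R->A->L->H->refl->A->L'->D->R'->E->plug->E
Char 8 ('H'): step: R->3, L=7; H->plug->H->R->F->L->B->refl->C->L'->C->R'->D->plug->D
Char 9 ('F'): step: R->4, L=7; F->plug->F->R->C->L->C->refl->B->L'->F->R'->B->plug->B
Char 10 ('G'): step: R->5, L=7; G->plug->G->R->G->L->D->refl->E->L'->E->R'->A->plug->A

Answer: EDBBFFEDBA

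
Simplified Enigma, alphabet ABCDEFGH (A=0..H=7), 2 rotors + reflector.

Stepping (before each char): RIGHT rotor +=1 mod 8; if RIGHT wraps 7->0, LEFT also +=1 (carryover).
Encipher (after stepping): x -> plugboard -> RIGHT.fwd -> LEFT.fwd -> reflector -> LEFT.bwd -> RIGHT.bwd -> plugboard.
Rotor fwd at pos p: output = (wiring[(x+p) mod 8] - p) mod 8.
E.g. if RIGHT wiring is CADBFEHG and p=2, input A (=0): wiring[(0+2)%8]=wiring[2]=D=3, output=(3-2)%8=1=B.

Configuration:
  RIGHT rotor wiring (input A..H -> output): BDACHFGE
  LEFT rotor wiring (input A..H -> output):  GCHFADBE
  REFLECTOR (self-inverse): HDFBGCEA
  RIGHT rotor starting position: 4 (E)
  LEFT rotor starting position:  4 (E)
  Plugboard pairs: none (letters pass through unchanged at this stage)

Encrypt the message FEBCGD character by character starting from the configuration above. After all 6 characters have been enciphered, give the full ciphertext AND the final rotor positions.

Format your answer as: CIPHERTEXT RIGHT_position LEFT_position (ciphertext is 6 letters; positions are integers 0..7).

Char 1 ('F'): step: R->5, L=4; F->plug->F->R->D->L->A->refl->H->L'->B->R'->B->plug->B
Char 2 ('E'): step: R->6, L=4; E->plug->E->R->C->L->F->refl->C->L'->E->R'->F->plug->F
Char 3 ('B'): step: R->7, L=4; B->plug->B->R->C->L->F->refl->C->L'->E->R'->C->plug->C
Char 4 ('C'): step: R->0, L->5 (L advanced); C->plug->C->R->A->L->G->refl->E->L'->B->R'->A->plug->A
Char 5 ('G'): step: R->1, L=5; G->plug->G->R->D->L->B->refl->D->L'->H->R'->B->plug->B
Char 6 ('D'): step: R->2, L=5; D->plug->D->R->D->L->B->refl->D->L'->H->R'->G->plug->G
Final: ciphertext=BFCABG, RIGHT=2, LEFT=5

Answer: BFCABG 2 5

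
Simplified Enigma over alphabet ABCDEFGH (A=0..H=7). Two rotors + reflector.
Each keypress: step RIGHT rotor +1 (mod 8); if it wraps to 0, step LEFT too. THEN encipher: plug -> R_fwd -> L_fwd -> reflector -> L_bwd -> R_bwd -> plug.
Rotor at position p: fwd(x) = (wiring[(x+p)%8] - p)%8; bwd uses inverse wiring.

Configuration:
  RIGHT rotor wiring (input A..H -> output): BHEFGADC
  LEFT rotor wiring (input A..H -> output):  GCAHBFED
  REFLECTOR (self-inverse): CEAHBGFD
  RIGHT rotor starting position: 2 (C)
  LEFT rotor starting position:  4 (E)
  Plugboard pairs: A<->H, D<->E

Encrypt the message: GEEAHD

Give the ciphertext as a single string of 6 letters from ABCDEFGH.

Char 1 ('G'): step: R->3, L=4; G->plug->G->R->E->L->C->refl->A->L'->C->R'->A->plug->H
Char 2 ('E'): step: R->4, L=4; E->plug->D->R->G->L->E->refl->B->L'->B->R'->H->plug->A
Char 3 ('E'): step: R->5, L=4; E->plug->D->R->E->L->C->refl->A->L'->C->R'->E->plug->D
Char 4 ('A'): step: R->6, L=4; A->plug->H->R->C->L->A->refl->C->L'->E->R'->B->plug->B
Char 5 ('H'): step: R->7, L=4; H->plug->A->R->D->L->H->refl->D->L'->H->R'->F->plug->F
Char 6 ('D'): step: R->0, L->5 (L advanced); D->plug->E->R->G->L->C->refl->A->L'->A->R'->F->plug->F

Answer: HADBFF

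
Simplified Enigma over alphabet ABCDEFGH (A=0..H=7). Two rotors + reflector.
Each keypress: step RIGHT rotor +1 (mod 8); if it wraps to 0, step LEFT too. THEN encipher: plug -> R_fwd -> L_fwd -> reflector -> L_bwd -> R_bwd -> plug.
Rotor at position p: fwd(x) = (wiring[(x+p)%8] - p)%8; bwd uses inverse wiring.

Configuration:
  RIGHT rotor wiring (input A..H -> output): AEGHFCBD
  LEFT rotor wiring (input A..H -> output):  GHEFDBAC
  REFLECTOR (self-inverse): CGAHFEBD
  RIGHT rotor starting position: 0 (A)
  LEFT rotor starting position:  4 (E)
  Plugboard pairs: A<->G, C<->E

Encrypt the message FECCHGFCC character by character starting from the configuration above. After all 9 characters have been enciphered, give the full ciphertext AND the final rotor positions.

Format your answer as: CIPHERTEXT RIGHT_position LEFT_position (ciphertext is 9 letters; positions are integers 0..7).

Char 1 ('F'): step: R->1, L=4; F->plug->F->R->A->L->H->refl->D->L'->F->R'->B->plug->B
Char 2 ('E'): step: R->2, L=4; E->plug->C->R->D->L->G->refl->B->L'->H->R'->E->plug->C
Char 3 ('C'): step: R->3, L=4; C->plug->E->R->A->L->H->refl->D->L'->F->R'->F->plug->F
Char 4 ('C'): step: R->4, L=4; C->plug->E->R->E->L->C->refl->A->L'->G->R'->B->plug->B
Char 5 ('H'): step: R->5, L=4; H->plug->H->R->A->L->H->refl->D->L'->F->R'->A->plug->G
Char 6 ('G'): step: R->6, L=4; G->plug->A->R->D->L->G->refl->B->L'->H->R'->G->plug->A
Char 7 ('F'): step: R->7, L=4; F->plug->F->R->G->L->A->refl->C->L'->E->R'->A->plug->G
Char 8 ('C'): step: R->0, L->5 (L advanced); C->plug->E->R->F->L->H->refl->D->L'->B->R'->G->plug->A
Char 9 ('C'): step: R->1, L=5; C->plug->E->R->B->L->D->refl->H->L'->F->R'->B->plug->B
Final: ciphertext=BCFBGAGAB, RIGHT=1, LEFT=5

Answer: BCFBGAGAB 1 5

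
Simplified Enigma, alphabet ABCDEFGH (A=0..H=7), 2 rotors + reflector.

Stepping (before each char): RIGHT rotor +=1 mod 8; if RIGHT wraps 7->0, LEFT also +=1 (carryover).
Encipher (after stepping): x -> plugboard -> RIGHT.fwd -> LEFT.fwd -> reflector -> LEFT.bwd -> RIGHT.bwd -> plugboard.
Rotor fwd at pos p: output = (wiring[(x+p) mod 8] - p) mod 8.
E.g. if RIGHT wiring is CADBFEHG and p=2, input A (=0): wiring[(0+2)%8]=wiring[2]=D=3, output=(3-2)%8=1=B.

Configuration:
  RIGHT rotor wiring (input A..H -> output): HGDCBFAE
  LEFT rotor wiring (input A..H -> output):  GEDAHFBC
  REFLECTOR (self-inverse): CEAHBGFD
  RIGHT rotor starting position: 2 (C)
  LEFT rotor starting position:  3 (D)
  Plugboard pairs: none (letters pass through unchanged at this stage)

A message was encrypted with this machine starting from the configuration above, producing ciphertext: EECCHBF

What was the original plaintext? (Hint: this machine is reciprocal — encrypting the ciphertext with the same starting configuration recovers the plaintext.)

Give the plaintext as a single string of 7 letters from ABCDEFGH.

Answer: BDDBGGC

Derivation:
Char 1 ('E'): step: R->3, L=3; E->plug->E->R->B->L->E->refl->B->L'->G->R'->B->plug->B
Char 2 ('E'): step: R->4, L=3; E->plug->E->R->D->L->G->refl->F->L'->A->R'->D->plug->D
Char 3 ('C'): step: R->5, L=3; C->plug->C->R->H->L->A->refl->C->L'->C->R'->D->plug->D
Char 4 ('C'): step: R->6, L=3; C->plug->C->R->B->L->E->refl->B->L'->G->R'->B->plug->B
Char 5 ('H'): step: R->7, L=3; H->plug->H->R->B->L->E->refl->B->L'->G->R'->G->plug->G
Char 6 ('B'): step: R->0, L->4 (L advanced); B->plug->B->R->G->L->H->refl->D->L'->A->R'->G->plug->G
Char 7 ('F'): step: R->1, L=4; F->plug->F->R->H->L->E->refl->B->L'->B->R'->C->plug->C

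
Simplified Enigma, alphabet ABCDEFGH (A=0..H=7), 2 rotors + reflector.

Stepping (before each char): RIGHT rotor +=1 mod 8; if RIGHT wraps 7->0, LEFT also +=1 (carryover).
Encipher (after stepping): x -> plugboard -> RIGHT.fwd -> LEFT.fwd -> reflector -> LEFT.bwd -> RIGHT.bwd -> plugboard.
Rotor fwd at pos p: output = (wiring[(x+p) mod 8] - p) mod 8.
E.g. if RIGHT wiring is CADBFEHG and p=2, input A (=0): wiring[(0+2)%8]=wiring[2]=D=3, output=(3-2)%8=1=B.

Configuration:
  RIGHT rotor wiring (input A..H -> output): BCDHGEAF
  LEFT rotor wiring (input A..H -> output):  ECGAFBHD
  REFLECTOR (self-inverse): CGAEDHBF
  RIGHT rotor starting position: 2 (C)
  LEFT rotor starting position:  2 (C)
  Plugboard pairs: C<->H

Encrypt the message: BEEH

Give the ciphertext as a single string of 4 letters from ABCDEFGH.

Char 1 ('B'): step: R->3, L=2; B->plug->B->R->D->L->H->refl->F->L'->E->R'->A->plug->A
Char 2 ('E'): step: R->4, L=2; E->plug->E->R->F->L->B->refl->G->L'->B->R'->D->plug->D
Char 3 ('E'): step: R->5, L=2; E->plug->E->R->F->L->B->refl->G->L'->B->R'->H->plug->C
Char 4 ('H'): step: R->6, L=2; H->plug->C->R->D->L->H->refl->F->L'->E->R'->D->plug->D

Answer: ADCD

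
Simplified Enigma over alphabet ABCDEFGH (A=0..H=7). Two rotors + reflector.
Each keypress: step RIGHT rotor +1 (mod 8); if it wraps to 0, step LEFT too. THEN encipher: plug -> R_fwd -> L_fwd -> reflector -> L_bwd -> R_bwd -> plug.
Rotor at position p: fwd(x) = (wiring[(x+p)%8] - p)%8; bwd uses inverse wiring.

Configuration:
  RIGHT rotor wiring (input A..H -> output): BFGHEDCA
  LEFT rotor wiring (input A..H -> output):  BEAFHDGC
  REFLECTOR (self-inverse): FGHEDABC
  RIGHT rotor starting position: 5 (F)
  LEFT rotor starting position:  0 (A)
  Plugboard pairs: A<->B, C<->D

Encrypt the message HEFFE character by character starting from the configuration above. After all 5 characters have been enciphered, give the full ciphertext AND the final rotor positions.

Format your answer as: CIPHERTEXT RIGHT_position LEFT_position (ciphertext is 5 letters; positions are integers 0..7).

Answer: FDDBD 2 1

Derivation:
Char 1 ('H'): step: R->6, L=0; H->plug->H->R->F->L->D->refl->E->L'->B->R'->F->plug->F
Char 2 ('E'): step: R->7, L=0; E->plug->E->R->A->L->B->refl->G->L'->G->R'->C->plug->D
Char 3 ('F'): step: R->0, L->1 (L advanced); F->plug->F->R->D->L->G->refl->B->L'->G->R'->C->plug->D
Char 4 ('F'): step: R->1, L=1; F->plug->F->R->B->L->H->refl->C->L'->E->R'->A->plug->B
Char 5 ('E'): step: R->2, L=1; E->plug->E->R->A->L->D->refl->E->L'->C->R'->C->plug->D
Final: ciphertext=FDDBD, RIGHT=2, LEFT=1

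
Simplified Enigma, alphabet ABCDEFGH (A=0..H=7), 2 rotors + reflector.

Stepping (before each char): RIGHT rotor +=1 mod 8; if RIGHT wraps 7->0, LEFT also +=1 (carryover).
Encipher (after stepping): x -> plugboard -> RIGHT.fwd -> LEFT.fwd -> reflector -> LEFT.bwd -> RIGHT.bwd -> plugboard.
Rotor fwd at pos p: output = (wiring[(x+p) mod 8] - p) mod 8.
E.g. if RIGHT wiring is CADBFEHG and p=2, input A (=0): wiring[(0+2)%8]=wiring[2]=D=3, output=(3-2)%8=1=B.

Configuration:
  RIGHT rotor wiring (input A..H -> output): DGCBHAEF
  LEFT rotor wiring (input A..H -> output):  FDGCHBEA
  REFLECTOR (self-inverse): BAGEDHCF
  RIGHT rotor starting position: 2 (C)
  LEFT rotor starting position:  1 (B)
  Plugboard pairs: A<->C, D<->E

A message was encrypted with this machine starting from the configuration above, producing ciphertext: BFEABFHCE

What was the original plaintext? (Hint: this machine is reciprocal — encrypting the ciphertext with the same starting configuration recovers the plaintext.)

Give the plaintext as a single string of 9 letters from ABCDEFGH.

Answer: DBDBDBFEH

Derivation:
Char 1 ('B'): step: R->3, L=1; B->plug->B->R->E->L->A->refl->B->L'->C->R'->E->plug->D
Char 2 ('F'): step: R->4, L=1; F->plug->F->R->C->L->B->refl->A->L'->E->R'->B->plug->B
Char 3 ('E'): step: R->5, L=1; E->plug->D->R->G->L->H->refl->F->L'->B->R'->E->plug->D
Char 4 ('A'): step: R->6, L=1; A->plug->C->R->F->L->D->refl->E->L'->H->R'->B->plug->B
Char 5 ('B'): step: R->7, L=1; B->plug->B->R->E->L->A->refl->B->L'->C->R'->E->plug->D
Char 6 ('F'): step: R->0, L->2 (L advanced); F->plug->F->R->A->L->E->refl->D->L'->G->R'->B->plug->B
Char 7 ('H'): step: R->1, L=2; H->plug->H->R->C->L->F->refl->H->L'->D->R'->F->plug->F
Char 8 ('C'): step: R->2, L=2; C->plug->A->R->A->L->E->refl->D->L'->G->R'->D->plug->E
Char 9 ('E'): step: R->3, L=2; E->plug->D->R->B->L->A->refl->B->L'->H->R'->H->plug->H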